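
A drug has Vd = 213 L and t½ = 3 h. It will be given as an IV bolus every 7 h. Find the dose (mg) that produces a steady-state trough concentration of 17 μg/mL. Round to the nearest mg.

14628 mg

τ/t½ = 7/3 ≈ 2.3333, so f = (1/2)^(7/3) ≈ 0.198425.
Cmin,ss = (D/Vd)·f/(1−f), so D = Cmin,ss·Vd·(1−f)/f.
D = 17 × 213 × (1−f)/f ≈ 17 × 213 × 4.03969 ≈ 14627.72 mg.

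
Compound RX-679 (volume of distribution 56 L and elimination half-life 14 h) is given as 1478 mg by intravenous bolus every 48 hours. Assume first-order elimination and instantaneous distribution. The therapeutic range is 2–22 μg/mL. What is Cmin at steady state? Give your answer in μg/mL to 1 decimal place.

2.7 μg/mL

Over one 48-h interval, 48/14 ≈ 3.4286 half-lives elapse, leaving f ≈ 0.0929 of each dose.
At steady state, accumulation factor R = 1/(1 − e^(−kτ)) ≈ 1.1024.
Each bolus raises the concentration by D/Vd = 1478/56 ≈ 26.393 μg/mL.
Cmax,ss = C₀/(1 − f) ≈ 26.393/0.9071 ≈ 29.096 μg/mL.
Steady-state trough Cmin,ss = Cmax,ss·f ≈ 29.096 × 0.0929 ≈ 2.703 μg/mL.
Trough 2.7 μg/mL vs MEC 2 μg/mL: adequate.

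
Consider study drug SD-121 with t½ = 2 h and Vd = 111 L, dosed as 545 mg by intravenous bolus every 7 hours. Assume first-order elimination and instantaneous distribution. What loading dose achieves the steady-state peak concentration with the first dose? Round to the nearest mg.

598 mg

f = (1/2)^(7/2) ≈ 0.088388; accumulation ratio R = 1/(1−f) ≈ 1.09696.
Loading dose to hit Cmax,ss on first dose: D_load = D_maint·R ≈ 545 × 1.09696 ≈ 597.84 mg.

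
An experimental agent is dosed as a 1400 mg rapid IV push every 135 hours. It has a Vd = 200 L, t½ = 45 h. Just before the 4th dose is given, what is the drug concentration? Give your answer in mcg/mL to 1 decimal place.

1.0 mcg/mL

f = (1/2)^(τ/t½) = (1/2)^(135/45) ≈ 0.1250.
C₀ = D/Vd = 1400/200 ≈ 7.000 mcg/mL.
Before the 4th dose, 3 doses have been given. Superposition: Cmin = C₀·(f + f² + … + f^3).
≈ 7.000 × (0.1250 + 0.0156 + 0.0020) ≈ 7.000 × 0.1426 ≈ 0.998 mcg/mL.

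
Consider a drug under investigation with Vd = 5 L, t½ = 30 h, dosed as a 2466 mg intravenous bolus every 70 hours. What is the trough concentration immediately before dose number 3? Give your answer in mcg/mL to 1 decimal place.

117.3 mcg/mL

f = (1/2)^(τ/t½) = (1/2)^(70/30) ≈ 0.1984.
C₀ = D/Vd = 2466/5 ≈ 493.200 mcg/mL.
Before the 3rd dose, 2 doses have been given. Superposition: Cmin = C₀·(f + f²).
≈ 493.200 × (0.1984 + 0.0394) ≈ 493.200 × 0.2378 ≈ 117.283 mcg/mL.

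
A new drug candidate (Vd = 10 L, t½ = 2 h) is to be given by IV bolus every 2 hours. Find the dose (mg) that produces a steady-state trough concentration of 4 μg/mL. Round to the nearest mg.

τ/t½ = 2/2 ≈ 1, so f = (1/2)^(2/2) ≈ 0.500000.
Cmin,ss = (D/Vd)·f/(1−f), so D = Cmin,ss·Vd·(1−f)/f.
D = 4 × 10 × (1−f)/f ≈ 4 × 10 × 1.00000 ≈ 40.00 mg.

40 mg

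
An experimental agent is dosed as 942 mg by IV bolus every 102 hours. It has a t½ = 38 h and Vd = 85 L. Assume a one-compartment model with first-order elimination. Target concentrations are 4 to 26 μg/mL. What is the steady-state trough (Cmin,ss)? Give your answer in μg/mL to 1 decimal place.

Over one 102-h interval, 102/38 ≈ 2.6842 half-lives elapse, leaving f ≈ 0.1556 of each dose.
Accumulation ratio R = 1/(1 − f) ≈ 1/0.8444 ≈ 1.1843.
Each bolus raises the concentration by D/Vd = 942/85 ≈ 11.082 μg/mL.
Cmax,ss = C₀/(1 − f) ≈ 11.082/0.8444 ≈ 13.124 μg/mL.
One interval later, Cmin,ss = Cmax,ss·e^(−kτ) ≈ 13.124 × 0.1556 ≈ 2.042 μg/mL.
Trough 2.0 μg/mL vs MEC 4 μg/mL: subtherapeutic.

2.0 μg/mL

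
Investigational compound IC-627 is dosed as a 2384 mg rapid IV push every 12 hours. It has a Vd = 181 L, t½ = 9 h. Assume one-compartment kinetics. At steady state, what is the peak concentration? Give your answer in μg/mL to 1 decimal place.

k = ln2/t½ = ln2/9 ≈ 0.077016 h⁻¹; fraction remaining f = e^(−kτ) = e^(−0.077016×12) ≈ 0.3969.
At steady state, accumulation factor R = 1/(1 − e^(−kτ)) ≈ 1.6581.
Single-dose peak C₀ = D/Vd = 2384/181 ≈ 13.171 μg/mL.
Steady-state peak Cmax,ss = C₀·R ≈ 13.171 × 1.6581 ≈ 21.839 μg/mL.

21.8 μg/mL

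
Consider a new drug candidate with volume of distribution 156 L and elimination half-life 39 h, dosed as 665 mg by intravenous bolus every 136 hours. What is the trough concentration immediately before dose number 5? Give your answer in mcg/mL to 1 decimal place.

f = (1/2)^(τ/t½) = (1/2)^(136/39) ≈ 0.0892.
C₀ = D/Vd = 665/156 ≈ 4.263 mcg/mL.
Before the 5th dose, 4 doses have been given. Superposition: Cmin = C₀·(f + f² + … + f^4).
≈ 4.263 × (0.0892 + 0.0080 + 0.0007 + 0.0001) ≈ 4.263 × 0.0980 ≈ 0.418 mcg/mL.

0.4 mcg/mL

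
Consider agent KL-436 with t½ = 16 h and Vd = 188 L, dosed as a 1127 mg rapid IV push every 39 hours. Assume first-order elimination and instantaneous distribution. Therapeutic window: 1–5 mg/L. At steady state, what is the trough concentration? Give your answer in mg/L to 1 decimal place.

1.4 mg/L

k = ln2/t½ = ln2/16 ≈ 0.043322 h⁻¹; fraction remaining f = e^(−kτ) = e^(−0.043322×39) ≈ 0.1846.
Each bolus raises the concentration by D/Vd = 1127/188 ≈ 5.995 mg/L.
Steady-state trough Cmin,ss = C₀·f/(1−f) ≈ 5.995 × 0.1846/0.8154 ≈ 1.357 mg/L.
Trough 1.4 mg/L vs MEC 1 mg/L: adequate.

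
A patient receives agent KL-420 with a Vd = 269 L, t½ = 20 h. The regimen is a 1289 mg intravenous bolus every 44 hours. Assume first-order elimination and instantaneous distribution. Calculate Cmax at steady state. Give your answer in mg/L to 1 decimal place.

Over one 44-h interval, 44/20 ≈ 2.2 half-lives elapse, leaving f ≈ 0.2176 of each dose.
Accumulation ratio R = 1/(1 − f) ≈ 1/0.7824 ≈ 1.2781.
Each bolus raises the concentration by D/Vd = 1289/269 ≈ 4.792 mg/L.
Cmax,ss = C₀/(1 − f) ≈ 4.792/0.7824 ≈ 6.125 mg/L.

6.1 mg/L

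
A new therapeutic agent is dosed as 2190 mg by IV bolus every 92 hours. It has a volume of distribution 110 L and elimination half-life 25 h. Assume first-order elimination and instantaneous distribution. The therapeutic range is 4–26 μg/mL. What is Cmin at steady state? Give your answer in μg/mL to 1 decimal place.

1.7 μg/mL

Over one 92-h interval, 92/25 ≈ 3.68 half-lives elapse, leaving f ≈ 0.0780 of each dose.
At steady state, accumulation factor R = 1/(1 − e^(−kτ)) ≈ 1.0846.
Each bolus raises the concentration by D/Vd = 2190/110 ≈ 19.909 μg/mL.
Steady-state peak Cmax,ss = C₀·R ≈ 19.909 × 1.0846 ≈ 21.593 μg/mL.
One interval later, Cmin,ss = Cmax,ss·e^(−kτ) ≈ 21.593 × 0.0780 ≈ 1.684 μg/mL.
Trough 1.7 μg/mL vs MEC 4 μg/mL: subtherapeutic.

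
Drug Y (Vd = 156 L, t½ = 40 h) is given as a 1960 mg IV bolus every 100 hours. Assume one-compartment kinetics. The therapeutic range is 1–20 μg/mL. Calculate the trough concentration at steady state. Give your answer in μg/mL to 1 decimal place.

2.7 μg/mL

τ/t½ = 100/40 ≈ 2.5, so fraction remaining f = (1/2)^(100/40) ≈ 0.1768.
Single-dose peak C₀ = D/Vd = 1960/156 ≈ 12.564 μg/mL.
Steady-state trough Cmin,ss = C₀·f/(1−f) ≈ 12.564 × 0.1768/0.8232 ≈ 2.698 μg/mL.
Trough 2.7 μg/mL vs MEC 1 μg/mL: adequate.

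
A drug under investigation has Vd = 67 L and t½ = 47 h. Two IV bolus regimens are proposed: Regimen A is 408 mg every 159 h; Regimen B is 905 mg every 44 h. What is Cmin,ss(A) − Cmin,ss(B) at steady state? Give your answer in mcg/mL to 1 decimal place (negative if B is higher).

-14.1 mcg/mL

Regimen A: f = (1/2)^(159/47) ≈ 0.0959; Cmin,ss = (408/67)·f/(1−f) ≈ 0.646 mcg/mL.
Regimen B: f = (1/2)^(44/47) ≈ 0.5226; Cmin,ss = (905/67)·f/(1−f) ≈ 14.786 mcg/mL.
Difference ≈ 0.646 − 14.786 ≈ -14.140 mcg/mL.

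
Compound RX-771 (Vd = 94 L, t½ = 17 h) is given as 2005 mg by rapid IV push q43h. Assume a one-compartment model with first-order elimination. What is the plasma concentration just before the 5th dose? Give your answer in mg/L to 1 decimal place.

4.5 mg/L

f = (1/2)^(τ/t½) = (1/2)^(43/17) ≈ 0.1732.
C₀ = D/Vd = 2005/94 ≈ 21.330 mg/L.
Before the 5th dose, 4 doses have been given. Superposition: Cmin = C₀·(f + f² + … + f^4).
≈ 21.330 × (0.1732 + 0.0300 + 0.0052 + 0.0009) ≈ 21.330 × 0.2093 ≈ 4.464 mg/L.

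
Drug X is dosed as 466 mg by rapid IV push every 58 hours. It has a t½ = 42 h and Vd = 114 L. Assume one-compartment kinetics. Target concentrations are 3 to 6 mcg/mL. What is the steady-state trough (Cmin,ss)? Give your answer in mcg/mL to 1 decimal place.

Over one 58-h interval, 58/42 ≈ 1.381 half-lives elapse, leaving f ≈ 0.3840 of each dose.
Accumulation ratio R = 1/(1 − f) ≈ 1/0.6160 ≈ 1.6234.
Single-dose peak C₀ = D/Vd = 466/114 ≈ 4.088 mcg/mL.
Cmax,ss = C₀/(1 − f) ≈ 4.088/0.6160 ≈ 6.636 mcg/mL.
One interval later, Cmin,ss = Cmax,ss·e^(−kτ) ≈ 6.636 × 0.3840 ≈ 2.548 mcg/mL.
Trough 2.5 mcg/mL vs MEC 3 mcg/mL: subtherapeutic.

2.5 mcg/mL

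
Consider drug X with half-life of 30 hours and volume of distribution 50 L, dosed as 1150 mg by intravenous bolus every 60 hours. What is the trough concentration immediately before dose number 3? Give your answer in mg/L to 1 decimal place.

f = (1/2)^(τ/t½) = (1/2)^(60/30) ≈ 0.2500.
C₀ = D/Vd = 1150/50 ≈ 23.000 mg/L.
Before the 3rd dose, 2 doses have been given. Superposition: Cmin = C₀·(f + f²).
≈ 23.000 × (0.2500 + 0.0625) ≈ 23.000 × 0.3125 ≈ 7.188 mg/L.

7.2 mg/L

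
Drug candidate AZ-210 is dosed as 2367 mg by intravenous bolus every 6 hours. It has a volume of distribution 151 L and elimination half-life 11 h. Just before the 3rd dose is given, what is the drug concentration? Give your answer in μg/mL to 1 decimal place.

f = (1/2)^(τ/t½) = (1/2)^(6/11) ≈ 0.6852.
C₀ = D/Vd = 2367/151 ≈ 15.675 μg/mL.
Before the 3rd dose, 2 doses have been given. Superposition: Cmin = C₀·(f + f²).
≈ 15.675 × (0.6852 + 0.4695) ≈ 15.675 × 1.1547 ≈ 18.100 μg/mL.

18.1 μg/mL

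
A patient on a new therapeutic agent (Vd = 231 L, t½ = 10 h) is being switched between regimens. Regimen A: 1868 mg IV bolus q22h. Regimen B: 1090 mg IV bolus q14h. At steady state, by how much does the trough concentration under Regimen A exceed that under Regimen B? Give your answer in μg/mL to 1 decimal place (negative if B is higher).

-0.6 μg/mL

Regimen A: f = (1/2)^(22/10) ≈ 0.2176; Cmin,ss = (1868/231)·f/(1−f) ≈ 2.249 μg/mL.
Regimen B: f = (1/2)^(14/10) ≈ 0.3789; Cmin,ss = (1090/231)·f/(1−f) ≈ 2.879 μg/mL.
Difference ≈ 2.249 − 2.879 ≈ -0.630 μg/mL.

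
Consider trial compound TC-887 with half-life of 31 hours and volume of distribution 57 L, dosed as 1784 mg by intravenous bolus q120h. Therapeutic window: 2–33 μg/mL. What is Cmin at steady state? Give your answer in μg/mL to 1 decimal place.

Over one 120-h interval, 120/31 ≈ 3.871 half-lives elapse, leaving f ≈ 0.0683 of each dose.
Accumulation ratio R = 1/(1 − f) ≈ 1/0.9317 ≈ 1.0733.
Single-dose peak C₀ = D/Vd = 1784/57 ≈ 31.298 μg/mL.
Cmax,ss = C₀/(1 − f) ≈ 31.298/0.9317 ≈ 33.592 μg/mL.
One interval later, Cmin,ss = Cmax,ss·e^(−kτ) ≈ 33.592 × 0.0683 ≈ 2.294 μg/mL.
Trough 2.3 μg/mL vs MEC 2 μg/mL: adequate.

2.3 μg/mL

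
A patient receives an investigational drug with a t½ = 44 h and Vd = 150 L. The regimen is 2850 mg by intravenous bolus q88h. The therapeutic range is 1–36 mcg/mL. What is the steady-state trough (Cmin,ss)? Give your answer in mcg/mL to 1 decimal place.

6.3 mcg/mL

The dosing interval is 2 half-lives, so f = 2^(−2) = 0.25.
At steady state, R = 1/(1 − 0.25) = 4/3.
Single-dose peak C₀ = D/Vd = 2850/150 = 19 mcg/mL.
Steady-state peak Cmax,ss = C₀·R = 19 × 4/3 ≈ 25.333 mcg/mL.
Steady-state trough Cmin,ss = Cmax,ss·f ≈ 25.333 × 0.25 ≈ 6.333 mcg/mL.
Trough 6.3 mcg/mL vs MEC 1 mcg/mL: adequate.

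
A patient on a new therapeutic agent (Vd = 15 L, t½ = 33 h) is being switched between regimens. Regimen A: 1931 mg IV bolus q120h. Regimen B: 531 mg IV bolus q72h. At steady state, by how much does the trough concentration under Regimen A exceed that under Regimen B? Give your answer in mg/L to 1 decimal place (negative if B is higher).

Regimen A: f = (1/2)^(120/33) ≈ 0.0804; Cmin,ss = (1931/15)·f/(1−f) ≈ 11.255 mg/L.
Regimen B: f = (1/2)^(72/33) ≈ 0.2204; Cmin,ss = (531/15)·f/(1−f) ≈ 10.008 mg/L.
Difference ≈ 11.255 − 10.008 ≈ 1.247 mg/L.

1.2 mg/L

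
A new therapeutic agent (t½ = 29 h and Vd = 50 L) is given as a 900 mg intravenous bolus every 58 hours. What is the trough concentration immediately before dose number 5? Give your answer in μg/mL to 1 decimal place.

6.0 μg/mL

f = (1/2)^(τ/t½) = (1/2)^(58/29) ≈ 0.2500.
C₀ = D/Vd = 900/50 ≈ 18.000 μg/mL.
Before the 5th dose, 4 doses have been given. Superposition: Cmin = C₀·(f + f² + … + f^4).
≈ 18.000 × (0.2500 + 0.0625 + 0.0156 + 0.0039) ≈ 18.000 × 0.3320 ≈ 5.976 μg/mL.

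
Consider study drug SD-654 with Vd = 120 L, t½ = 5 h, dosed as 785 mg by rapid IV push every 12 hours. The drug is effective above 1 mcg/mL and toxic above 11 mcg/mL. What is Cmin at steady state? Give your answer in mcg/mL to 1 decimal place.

1.5 mcg/mL

Over one 12-h interval, 12/5 ≈ 2.4 half-lives elapse, leaving f ≈ 0.1895 of each dose.
Accumulation ratio R = 1/(1 − f) ≈ 1/0.8105 ≈ 1.2338.
Single-dose peak C₀ = D/Vd = 785/120 ≈ 6.542 mcg/mL.
Cmax,ss = C₀/(1 − f) ≈ 6.542/0.8105 ≈ 8.072 mcg/mL.
One interval later, Cmin,ss = Cmax,ss·e^(−kτ) ≈ 8.072 × 0.1895 ≈ 1.530 mcg/mL.
Trough 1.5 mcg/mL vs MEC 1 mcg/mL: adequate.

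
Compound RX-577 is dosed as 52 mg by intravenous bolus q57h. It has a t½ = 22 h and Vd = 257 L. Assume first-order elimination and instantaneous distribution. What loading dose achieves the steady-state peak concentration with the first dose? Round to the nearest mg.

62 mg

f = (1/2)^(57/22) ≈ 0.165981; accumulation ratio R = 1/(1−f) ≈ 1.19901.
Loading dose to hit Cmax,ss on first dose: D_load = D_maint·R ≈ 52 × 1.19901 ≈ 62.35 mg.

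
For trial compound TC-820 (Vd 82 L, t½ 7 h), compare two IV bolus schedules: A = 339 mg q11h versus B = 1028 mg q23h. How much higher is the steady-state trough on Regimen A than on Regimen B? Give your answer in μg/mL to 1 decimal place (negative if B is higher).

Regimen A: f = (1/2)^(11/7) ≈ 0.3365; Cmin,ss = (339/82)·f/(1−f) ≈ 2.097 μg/mL.
Regimen B: f = (1/2)^(23/7) ≈ 0.1025; Cmin,ss = (1028/82)·f/(1−f) ≈ 1.432 μg/mL.
Difference ≈ 2.097 − 1.432 ≈ 0.665 μg/mL.

0.7 μg/mL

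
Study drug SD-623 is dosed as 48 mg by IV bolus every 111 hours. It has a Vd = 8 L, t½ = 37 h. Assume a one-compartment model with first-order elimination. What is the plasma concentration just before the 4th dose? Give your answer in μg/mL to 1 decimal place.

0.9 μg/mL

f = (1/2)^(τ/t½) = (1/2)^(111/37) ≈ 0.1250.
C₀ = D/Vd = 48/8 ≈ 6.000 μg/mL.
Before the 4th dose, 3 doses have been given. Superposition: Cmin = C₀·(f + f² + … + f^3).
≈ 6.000 × (0.1250 + 0.0156 + 0.0020) ≈ 6.000 × 0.1426 ≈ 0.856 μg/mL.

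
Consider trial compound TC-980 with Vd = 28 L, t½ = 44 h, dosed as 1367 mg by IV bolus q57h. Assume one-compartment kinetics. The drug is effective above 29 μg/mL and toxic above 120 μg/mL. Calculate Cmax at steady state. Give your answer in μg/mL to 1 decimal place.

82.4 μg/mL

τ/t½ = 57/44 ≈ 1.2955, so fraction remaining f = (1/2)^(57/44) ≈ 0.4074.
Accumulation ratio R = 1/(1 − f) ≈ 1/0.5926 ≈ 1.6875.
Single-dose peak C₀ = D/Vd = 1367/28 ≈ 48.821 μg/mL.
Steady-state peak Cmax,ss = C₀·R ≈ 48.821 × 1.6875 ≈ 82.385 μg/mL.
Peak 82.4 μg/mL vs MTC 120 μg/mL: below toxic threshold.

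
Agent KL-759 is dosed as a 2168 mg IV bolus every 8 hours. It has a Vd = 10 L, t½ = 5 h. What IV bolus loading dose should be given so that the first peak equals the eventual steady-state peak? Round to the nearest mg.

3235 mg

f = (1/2)^(8/5) ≈ 0.329877; accumulation ratio R = 1/(1−f) ≈ 1.49226.
Loading dose to hit Cmax,ss on first dose: D_load = D_maint·R ≈ 2168 × 1.49226 ≈ 3235.22 mg.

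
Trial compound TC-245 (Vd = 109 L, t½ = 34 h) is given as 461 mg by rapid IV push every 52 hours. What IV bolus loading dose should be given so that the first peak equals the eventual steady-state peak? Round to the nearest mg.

f = (1/2)^(52/34) ≈ 0.346419; accumulation ratio R = 1/(1−f) ≈ 1.53003.
Loading dose to hit Cmax,ss on first dose: D_load = D_maint·R ≈ 461 × 1.53003 ≈ 705.34 mg.

705 mg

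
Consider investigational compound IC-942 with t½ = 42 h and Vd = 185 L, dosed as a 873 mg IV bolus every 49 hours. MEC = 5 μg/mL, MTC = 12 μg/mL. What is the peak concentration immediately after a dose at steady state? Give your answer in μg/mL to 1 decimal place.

k = ln2/t½ = ln2/42 ≈ 0.016504 h⁻¹; fraction remaining f = e^(−kτ) = e^(−0.016504×49) ≈ 0.4454.
At steady state, accumulation factor R = 1/(1 − e^(−kτ)) ≈ 1.8031.
Each bolus raises the concentration by D/Vd = 873/185 ≈ 4.719 μg/mL.
Steady-state peak Cmax,ss = C₀·R ≈ 4.719 × 1.8031 ≈ 8.509 μg/mL.
Peak 8.5 μg/mL vs MTC 12 μg/mL: below toxic threshold.

8.5 μg/mL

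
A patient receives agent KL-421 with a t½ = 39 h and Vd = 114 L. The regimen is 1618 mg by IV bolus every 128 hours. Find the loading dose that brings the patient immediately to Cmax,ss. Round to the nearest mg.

f = (1/2)^(128/39) ≈ 0.102803; accumulation ratio R = 1/(1−f) ≈ 1.11458.
Loading dose to hit Cmax,ss on first dose: D_load = D_maint·R ≈ 1618 × 1.11458 ≈ 1803.39 mg.

1803 mg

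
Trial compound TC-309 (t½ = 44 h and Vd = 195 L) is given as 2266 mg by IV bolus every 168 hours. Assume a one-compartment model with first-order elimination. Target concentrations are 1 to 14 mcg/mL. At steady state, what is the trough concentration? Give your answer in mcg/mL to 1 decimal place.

Over one 168-h interval, 168/44 ≈ 3.8182 half-lives elapse, leaving f ≈ 0.0709 of each dose.
Each bolus raises the concentration by D/Vd = 2266/195 ≈ 11.621 mcg/mL.
Steady-state trough Cmin,ss = C₀·f/(1−f) ≈ 11.621 × 0.0709/0.9291 ≈ 0.887 mcg/mL.
Trough 0.9 mcg/mL vs MEC 1 mcg/mL: subtherapeutic.

0.9 mcg/mL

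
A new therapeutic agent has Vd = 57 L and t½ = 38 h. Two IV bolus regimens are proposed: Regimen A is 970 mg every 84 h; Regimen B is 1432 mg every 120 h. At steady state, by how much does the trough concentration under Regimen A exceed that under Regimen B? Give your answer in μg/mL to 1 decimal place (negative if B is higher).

1.5 μg/mL

Regimen A: f = (1/2)^(84/38) ≈ 0.2161; Cmin,ss = (970/57)·f/(1−f) ≈ 4.691 μg/mL.
Regimen B: f = (1/2)^(120/38) ≈ 0.1120; Cmin,ss = (1432/57)·f/(1−f) ≈ 3.169 μg/mL.
Difference ≈ 4.691 − 3.169 ≈ 1.522 μg/mL.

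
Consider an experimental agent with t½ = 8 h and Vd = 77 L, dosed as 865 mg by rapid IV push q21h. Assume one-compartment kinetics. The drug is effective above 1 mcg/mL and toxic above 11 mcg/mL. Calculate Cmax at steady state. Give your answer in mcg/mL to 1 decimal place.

k = ln2/t½ = ln2/8 ≈ 0.086643 h⁻¹; fraction remaining f = e^(−kτ) = e^(−0.086643×21) ≈ 0.1621.
Accumulation ratio R = 1/(1 − f) ≈ 1/0.8379 ≈ 1.1935.
Each bolus raises the concentration by D/Vd = 865/77 ≈ 11.234 mcg/mL.
Steady-state peak Cmax,ss = C₀·R ≈ 11.234 × 1.1935 ≈ 13.408 mcg/mL.
Peak 13.4 mcg/mL vs MTC 11 mcg/mL: exceeds toxic threshold.

13.4 mcg/mL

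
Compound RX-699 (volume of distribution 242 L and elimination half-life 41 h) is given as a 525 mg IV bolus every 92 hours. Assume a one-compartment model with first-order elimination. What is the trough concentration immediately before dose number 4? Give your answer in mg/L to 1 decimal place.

0.6 mg/L

f = (1/2)^(τ/t½) = (1/2)^(92/41) ≈ 0.2111.
C₀ = D/Vd = 525/242 ≈ 2.169 mg/L.
Before the 4th dose, 3 doses have been given. Superposition: Cmin = C₀·(f + f² + … + f^3).
≈ 2.169 × (0.2111 + 0.0446 + 0.0094) ≈ 2.169 × 0.2651 ≈ 0.575 mg/L.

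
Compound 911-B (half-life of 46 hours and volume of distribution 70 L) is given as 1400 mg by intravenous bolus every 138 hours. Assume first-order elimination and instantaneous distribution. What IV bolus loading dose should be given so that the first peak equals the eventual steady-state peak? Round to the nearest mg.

1600 mg

f = (1/2)^(138/46) ≈ 0.125000; accumulation ratio R = 1/(1−f) ≈ 1.14286.
Loading dose to hit Cmax,ss on first dose: D_load = D_maint·R ≈ 1400 × 1.14286 ≈ 1600.00 mg.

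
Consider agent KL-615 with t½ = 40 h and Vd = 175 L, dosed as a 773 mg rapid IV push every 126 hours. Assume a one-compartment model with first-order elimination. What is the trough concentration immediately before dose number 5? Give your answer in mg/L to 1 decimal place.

f = (1/2)^(τ/t½) = (1/2)^(126/40) ≈ 0.1127.
C₀ = D/Vd = 773/175 ≈ 4.417 mg/L.
Before the 5th dose, 4 doses have been given. Superposition: Cmin = C₀·(f + f² + … + f^4).
≈ 4.417 × (0.1127 + 0.0127 + 0.0014 + 0.0002) ≈ 4.417 × 0.1270 ≈ 0.561 mg/L.

0.6 mg/L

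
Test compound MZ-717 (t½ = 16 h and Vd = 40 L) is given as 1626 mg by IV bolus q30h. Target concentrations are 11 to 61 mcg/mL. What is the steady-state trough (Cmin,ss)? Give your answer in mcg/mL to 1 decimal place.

Over one 30-h interval, 30/16 ≈ 1.875 half-lives elapse, leaving f ≈ 0.2726 of each dose.
At steady state, accumulation factor R = 1/(1 − e^(−kτ)) ≈ 1.3748.
Single-dose peak C₀ = D/Vd = 1626/40 ≈ 40.650 mcg/mL.
Steady-state peak Cmax,ss = C₀·R ≈ 40.650 × 1.3748 ≈ 55.886 mcg/mL.
One interval later, Cmin,ss = Cmax,ss·e^(−kτ) ≈ 55.886 × 0.2726 ≈ 15.235 mcg/mL.
Trough 15.2 mcg/mL vs MEC 11 mcg/mL: adequate.

15.2 mcg/mL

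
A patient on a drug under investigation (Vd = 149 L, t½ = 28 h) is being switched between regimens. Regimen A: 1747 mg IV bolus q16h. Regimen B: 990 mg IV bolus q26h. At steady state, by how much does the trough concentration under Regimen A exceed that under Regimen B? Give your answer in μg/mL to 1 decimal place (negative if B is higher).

16.8 μg/mL

Regimen A: f = (1/2)^(16/28) ≈ 0.6730; Cmin,ss = (1747/149)·f/(1−f) ≈ 24.131 μg/mL.
Regimen B: f = (1/2)^(26/28) ≈ 0.5254; Cmin,ss = (990/149)·f/(1−f) ≈ 7.355 μg/mL.
Difference ≈ 24.131 − 7.355 ≈ 16.776 μg/mL.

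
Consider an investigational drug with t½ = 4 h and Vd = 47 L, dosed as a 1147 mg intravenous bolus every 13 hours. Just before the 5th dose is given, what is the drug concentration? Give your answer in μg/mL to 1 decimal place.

2.9 μg/mL

f = (1/2)^(τ/t½) = (1/2)^(13/4) ≈ 0.1051.
C₀ = D/Vd = 1147/47 ≈ 24.404 μg/mL.
Before the 5th dose, 4 doses have been given. Superposition: Cmin = C₀·(f + f² + … + f^4).
≈ 24.404 × (0.1051 + 0.0110 + 0.0012 + 0.0001) ≈ 24.404 × 0.1174 ≈ 2.865 μg/mL.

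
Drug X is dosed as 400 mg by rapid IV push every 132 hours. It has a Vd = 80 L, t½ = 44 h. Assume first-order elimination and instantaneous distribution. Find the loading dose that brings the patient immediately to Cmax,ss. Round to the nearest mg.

457 mg

f = (1/2)^(132/44) ≈ 0.125000; accumulation ratio R = 1/(1−f) ≈ 1.14286.
Loading dose to hit Cmax,ss on first dose: D_load = D_maint·R ≈ 400 × 1.14286 ≈ 457.14 mg.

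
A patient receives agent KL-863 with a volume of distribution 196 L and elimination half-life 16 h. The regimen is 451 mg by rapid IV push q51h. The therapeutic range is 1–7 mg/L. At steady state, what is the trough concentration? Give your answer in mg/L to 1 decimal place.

0.3 mg/L

τ/t½ = 51/16 ≈ 3.1875, so fraction remaining f = (1/2)^(51/16) ≈ 0.1098.
Each bolus raises the concentration by D/Vd = 451/196 ≈ 2.301 mg/L.
Steady-state trough Cmin,ss = C₀·f/(1−f) ≈ 2.301 × 0.1098/0.8902 ≈ 0.284 mg/L.
Trough 0.3 mg/L vs MEC 1 mg/L: subtherapeutic.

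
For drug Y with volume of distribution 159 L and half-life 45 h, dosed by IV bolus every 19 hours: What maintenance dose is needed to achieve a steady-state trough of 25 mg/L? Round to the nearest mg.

τ/t½ = 19/45 ≈ 0.42222, so f = (1/2)^(19/45) ≈ 0.746274.
Cmin,ss = (D/Vd)·f/(1−f), so D = Cmin,ss·Vd·(1−f)/f.
D = 25 × 159 × (1−f)/f ≈ 25 × 159 × 0.33999 ≈ 1351.46 mg.

1351 mg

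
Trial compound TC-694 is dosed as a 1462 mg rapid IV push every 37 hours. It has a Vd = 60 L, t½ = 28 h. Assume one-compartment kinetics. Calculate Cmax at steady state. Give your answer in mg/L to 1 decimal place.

k = ln2/t½ = ln2/28 ≈ 0.024755 h⁻¹; fraction remaining f = e^(−kτ) = e^(−0.024755×37) ≈ 0.4001.
Accumulation ratio R = 1/(1 − f) ≈ 1/0.5999 ≈ 1.6669.
Each bolus raises the concentration by D/Vd = 1462/60 ≈ 24.367 mg/L.
Cmax,ss = C₀/(1 − f) ≈ 24.367/0.5999 ≈ 40.618 mg/L.

40.6 mg/L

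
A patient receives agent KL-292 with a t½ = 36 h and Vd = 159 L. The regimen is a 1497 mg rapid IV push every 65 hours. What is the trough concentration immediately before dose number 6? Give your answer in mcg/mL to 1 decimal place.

3.8 mcg/mL

f = (1/2)^(τ/t½) = (1/2)^(65/36) ≈ 0.2861.
C₀ = D/Vd = 1497/159 ≈ 9.415 mcg/mL.
Before the 6th dose, 5 doses have been given. Superposition: Cmin = C₀·(f + f² + … + f^5).
≈ 9.415 × (0.2861 + 0.0819 + 0.0234 + 0.0067 + 0.0019) ≈ 9.415 × 0.4000 ≈ 3.766 mcg/mL.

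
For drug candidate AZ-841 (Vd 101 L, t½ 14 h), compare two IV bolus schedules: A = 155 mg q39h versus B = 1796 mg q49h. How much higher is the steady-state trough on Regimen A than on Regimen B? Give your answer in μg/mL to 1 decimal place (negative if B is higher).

Regimen A: f = (1/2)^(39/14) ≈ 0.1450; Cmin,ss = (155/101)·f/(1−f) ≈ 0.260 μg/mL.
Regimen B: f = (1/2)^(49/14) ≈ 0.0884; Cmin,ss = (1796/101)·f/(1−f) ≈ 1.724 μg/mL.
Difference ≈ 0.260 − 1.724 ≈ -1.464 μg/mL.

-1.5 μg/mL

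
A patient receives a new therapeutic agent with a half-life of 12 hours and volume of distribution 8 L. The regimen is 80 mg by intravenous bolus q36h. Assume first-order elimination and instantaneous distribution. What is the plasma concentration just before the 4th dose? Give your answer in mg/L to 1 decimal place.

f = (1/2)^(τ/t½) = (1/2)^(36/12) ≈ 0.1250.
C₀ = D/Vd = 80/8 ≈ 10.000 mg/L.
Before the 4th dose, 3 doses have been given. Superposition: Cmin = C₀·(f + f² + … + f^3).
≈ 10.000 × (0.1250 + 0.0156 + 0.0020) ≈ 10.000 × 0.1426 ≈ 1.426 mg/L.

1.4 mg/L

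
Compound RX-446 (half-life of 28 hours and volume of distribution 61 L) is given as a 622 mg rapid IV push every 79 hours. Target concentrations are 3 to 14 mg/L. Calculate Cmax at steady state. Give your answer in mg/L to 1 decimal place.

11.9 mg/L

Over one 79-h interval, 79/28 ≈ 2.8214 half-lives elapse, leaving f ≈ 0.1415 of each dose.
Accumulation ratio R = 1/(1 − f) ≈ 1/0.8585 ≈ 1.1648.
Single-dose peak C₀ = D/Vd = 622/61 ≈ 10.197 mg/L.
Steady-state peak Cmax,ss = C₀·R ≈ 10.197 × 1.1648 ≈ 11.877 mg/L.
Peak 11.9 mg/L vs MTC 14 mg/L: below toxic threshold.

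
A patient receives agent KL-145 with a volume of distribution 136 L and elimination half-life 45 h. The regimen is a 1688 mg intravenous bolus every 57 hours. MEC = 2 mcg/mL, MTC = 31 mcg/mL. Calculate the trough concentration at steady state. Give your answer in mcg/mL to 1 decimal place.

8.8 mcg/mL

τ/t½ = 57/45 ≈ 1.2667, so fraction remaining f = (1/2)^(57/45) ≈ 0.4156.
Accumulation ratio R = 1/(1 − f) ≈ 1/0.5844 ≈ 1.7112.
Single-dose peak C₀ = D/Vd = 1688/136 ≈ 12.412 mcg/mL.
Cmax,ss = C₀/(1 − f) ≈ 12.412/0.5844 ≈ 21.239 mcg/mL.
Steady-state trough Cmin,ss = Cmax,ss·f ≈ 21.239 × 0.4156 ≈ 8.827 mcg/mL.
Trough 8.8 mcg/mL vs MEC 2 mcg/mL: adequate.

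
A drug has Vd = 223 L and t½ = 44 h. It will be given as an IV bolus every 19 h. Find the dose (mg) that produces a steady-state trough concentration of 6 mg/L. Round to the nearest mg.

τ/t½ = 19/44 ≈ 0.43182, so f = (1/2)^(19/44) ≈ 0.741327.
Cmin,ss = (D/Vd)·f/(1−f), so D = Cmin,ss·Vd·(1−f)/f.
D = 6 × 223 × (1−f)/f ≈ 6 × 223 × 0.34893 ≈ 466.87 mg.

467 mg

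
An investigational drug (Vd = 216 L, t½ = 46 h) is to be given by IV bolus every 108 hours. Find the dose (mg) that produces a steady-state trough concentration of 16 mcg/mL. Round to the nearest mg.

τ/t½ = 108/46 ≈ 2.3478, so f = (1/2)^(108/46) ≈ 0.196442.
Cmin,ss = (D/Vd)·f/(1−f), so D = Cmin,ss·Vd·(1−f)/f.
D = 16 × 216 × (1−f)/f ≈ 16 × 216 × 4.09056 ≈ 14136.98 mg.

14137 mg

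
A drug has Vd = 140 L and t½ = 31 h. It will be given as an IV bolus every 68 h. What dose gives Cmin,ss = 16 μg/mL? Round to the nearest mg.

τ/t½ = 68/31 ≈ 2.1935, so f = (1/2)^(68/31) ≈ 0.218613.
Cmin,ss = (D/Vd)·f/(1−f), so D = Cmin,ss·Vd·(1−f)/f.
D = 16 × 140 × (1−f)/f ≈ 16 × 140 × 3.57429 ≈ 8006.41 mg.

8006 mg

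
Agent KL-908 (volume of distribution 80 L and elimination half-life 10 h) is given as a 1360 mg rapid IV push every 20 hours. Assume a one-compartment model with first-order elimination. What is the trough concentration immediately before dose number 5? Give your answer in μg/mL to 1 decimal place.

5.6 μg/mL

f = (1/2)^(τ/t½) = (1/2)^(20/10) ≈ 0.2500.
C₀ = D/Vd = 1360/80 ≈ 17.000 μg/mL.
Before the 5th dose, 4 doses have been given. Superposition: Cmin = C₀·(f + f² + … + f^4).
≈ 17.000 × (0.2500 + 0.0625 + 0.0156 + 0.0039) ≈ 17.000 × 0.3320 ≈ 5.644 μg/mL.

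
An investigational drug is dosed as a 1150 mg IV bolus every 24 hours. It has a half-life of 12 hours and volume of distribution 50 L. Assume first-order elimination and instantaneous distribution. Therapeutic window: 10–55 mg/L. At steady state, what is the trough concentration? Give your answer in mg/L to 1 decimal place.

7.7 mg/L

The dosing interval is 2 half-lives, so f = 2^(−2) = 0.25.
At steady state, R = 1/(1 − 0.25) = 4/3.
Single-dose peak C₀ = D/Vd = 1150/50 = 23 mg/L.
Steady-state peak Cmax,ss = C₀·R = 23 × 4/3 ≈ 30.667 mg/L.
Steady-state trough Cmin,ss = Cmax,ss·f ≈ 30.667 × 0.25 ≈ 7.667 mg/L.
Trough 7.7 mg/L vs MEC 10 mg/L: subtherapeutic.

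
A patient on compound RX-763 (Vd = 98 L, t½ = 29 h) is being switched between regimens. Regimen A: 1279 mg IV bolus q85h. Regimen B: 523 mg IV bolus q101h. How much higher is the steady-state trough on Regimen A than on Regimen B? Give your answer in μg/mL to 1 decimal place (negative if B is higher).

1.4 μg/mL

Regimen A: f = (1/2)^(85/29) ≈ 0.1311; Cmin,ss = (1279/98)·f/(1−f) ≈ 1.969 μg/mL.
Regimen B: f = (1/2)^(101/29) ≈ 0.0895; Cmin,ss = (523/98)·f/(1−f) ≈ 0.525 μg/mL.
Difference ≈ 1.969 − 0.525 ≈ 1.444 μg/mL.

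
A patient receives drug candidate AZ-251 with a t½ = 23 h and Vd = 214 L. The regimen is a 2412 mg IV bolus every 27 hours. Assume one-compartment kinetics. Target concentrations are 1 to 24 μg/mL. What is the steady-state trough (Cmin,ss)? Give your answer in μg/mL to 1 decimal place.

9.0 μg/mL

k = ln2/t½ = ln2/23 ≈ 0.030137 h⁻¹; fraction remaining f = e^(−kτ) = e^(−0.030137×27) ≈ 0.4432.
At steady state, accumulation factor R = 1/(1 − e^(−kτ)) ≈ 1.7960.
Single-dose peak C₀ = D/Vd = 2412/214 ≈ 11.271 μg/mL.
Steady-state peak Cmax,ss = C₀·R ≈ 11.271 × 1.7960 ≈ 20.243 μg/mL.
One interval later, Cmin,ss = Cmax,ss·e^(−kτ) ≈ 20.243 × 0.4432 ≈ 8.972 μg/mL.
Trough 9.0 μg/mL vs MEC 1 μg/mL: adequate.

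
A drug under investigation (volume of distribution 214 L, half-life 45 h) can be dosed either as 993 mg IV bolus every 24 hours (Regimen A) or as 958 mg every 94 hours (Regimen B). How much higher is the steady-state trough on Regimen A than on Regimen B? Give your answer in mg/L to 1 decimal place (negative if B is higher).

9.0 mg/L

Regimen A: f = (1/2)^(24/45) ≈ 0.6910; Cmin,ss = (993/214)·f/(1−f) ≈ 10.377 mg/L.
Regimen B: f = (1/2)^(94/45) ≈ 0.2351; Cmin,ss = (958/214)·f/(1−f) ≈ 1.376 mg/L.
Difference ≈ 10.377 − 1.376 ≈ 9.001 mg/L.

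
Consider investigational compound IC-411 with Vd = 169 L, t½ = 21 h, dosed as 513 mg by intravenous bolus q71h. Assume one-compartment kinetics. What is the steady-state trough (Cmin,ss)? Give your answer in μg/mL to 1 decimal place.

0.3 μg/mL

Over one 71-h interval, 71/21 ≈ 3.381 half-lives elapse, leaving f ≈ 0.0960 of each dose.
Each bolus raises the concentration by D/Vd = 513/169 ≈ 3.036 μg/mL.
Steady-state trough Cmin,ss = C₀·f/(1−f) ≈ 3.036 × 0.0960/0.9040 ≈ 0.322 μg/mL.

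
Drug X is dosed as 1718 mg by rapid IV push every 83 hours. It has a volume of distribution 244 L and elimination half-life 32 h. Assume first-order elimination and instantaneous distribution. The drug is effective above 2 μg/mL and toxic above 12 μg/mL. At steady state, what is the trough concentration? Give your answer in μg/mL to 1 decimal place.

τ/t½ = 83/32 ≈ 2.5938, so fraction remaining f = (1/2)^(83/32) ≈ 0.1657.
Accumulation ratio R = 1/(1 − f) ≈ 1/0.8343 ≈ 1.1986.
Each bolus raises the concentration by D/Vd = 1718/244 ≈ 7.041 μg/mL.
Cmax,ss = C₀/(1 − f) ≈ 7.041/0.8343 ≈ 8.439 μg/mL.
Steady-state trough Cmin,ss = Cmax,ss·f ≈ 8.439 × 0.1657 ≈ 1.398 μg/mL.
Trough 1.4 μg/mL vs MEC 2 μg/mL: subtherapeutic.

1.4 μg/mL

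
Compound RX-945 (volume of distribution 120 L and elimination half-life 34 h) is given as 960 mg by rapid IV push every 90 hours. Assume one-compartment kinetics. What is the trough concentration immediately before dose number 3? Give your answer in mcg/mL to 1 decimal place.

1.5 mcg/mL

f = (1/2)^(τ/t½) = (1/2)^(90/34) ≈ 0.1596.
C₀ = D/Vd = 960/120 ≈ 8.000 mcg/mL.
Before the 3rd dose, 2 doses have been given. Superposition: Cmin = C₀·(f + f²).
≈ 8.000 × (0.1596 + 0.0255) ≈ 8.000 × 0.1851 ≈ 1.481 mcg/mL.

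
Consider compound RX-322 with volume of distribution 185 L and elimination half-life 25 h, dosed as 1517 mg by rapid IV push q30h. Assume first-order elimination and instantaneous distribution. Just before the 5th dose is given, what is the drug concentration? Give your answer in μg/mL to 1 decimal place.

f = (1/2)^(τ/t½) = (1/2)^(30/25) ≈ 0.4353.
C₀ = D/Vd = 1517/185 ≈ 8.200 μg/mL.
Before the 5th dose, 4 doses have been given. Superposition: Cmin = C₀·(f + f² + … + f^4).
≈ 8.200 × (0.4353 + 0.1895 + 0.0825 + 0.0359) ≈ 8.200 × 0.7432 ≈ 6.094 μg/mL.

6.1 μg/mL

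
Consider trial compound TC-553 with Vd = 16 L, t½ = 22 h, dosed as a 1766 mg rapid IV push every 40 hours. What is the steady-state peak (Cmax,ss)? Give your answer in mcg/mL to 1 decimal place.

154.1 mcg/mL

τ/t½ = 40/22 ≈ 1.8182, so fraction remaining f = (1/2)^(40/22) ≈ 0.2836.
At steady state, accumulation factor R = 1/(1 − e^(−kτ)) ≈ 1.3959.
Single-dose peak C₀ = D/Vd = 1766/16 ≈ 110.375 mcg/mL.
Steady-state peak Cmax,ss = C₀·R ≈ 110.375 × 1.3959 ≈ 154.072 mcg/mL.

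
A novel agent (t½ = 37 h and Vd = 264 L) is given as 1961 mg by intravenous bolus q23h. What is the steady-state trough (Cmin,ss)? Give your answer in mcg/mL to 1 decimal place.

13.8 mcg/mL

k = ln2/t½ = ln2/37 ≈ 0.018734 h⁻¹; fraction remaining f = e^(−kτ) = e^(−0.018734×23) ≈ 0.6499.
At steady state, accumulation factor R = 1/(1 − e^(−kτ)) ≈ 2.8563.
Single-dose peak C₀ = D/Vd = 1961/264 ≈ 7.428 mcg/mL.
Steady-state peak Cmax,ss = C₀·R ≈ 7.428 × 2.8563 ≈ 21.217 mcg/mL.
Steady-state trough Cmin,ss = Cmax,ss·f ≈ 21.217 × 0.6499 ≈ 13.789 mcg/mL.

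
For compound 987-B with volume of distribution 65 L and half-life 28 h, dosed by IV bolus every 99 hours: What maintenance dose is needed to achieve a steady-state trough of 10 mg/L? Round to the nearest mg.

6888 mg

τ/t½ = 99/28 ≈ 3.5357, so f = (1/2)^(99/28) ≈ 0.086227.
Cmin,ss = (D/Vd)·f/(1−f), so D = Cmin,ss·Vd·(1−f)/f.
D = 10 × 65 × (1−f)/f ≈ 10 × 65 × 10.59730 ≈ 6888.25 mg.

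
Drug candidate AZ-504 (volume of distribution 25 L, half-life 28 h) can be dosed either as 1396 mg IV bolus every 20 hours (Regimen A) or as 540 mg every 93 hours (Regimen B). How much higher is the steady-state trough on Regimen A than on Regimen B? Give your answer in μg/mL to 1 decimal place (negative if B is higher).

84.8 μg/mL

Regimen A: f = (1/2)^(20/28) ≈ 0.6095; Cmin,ss = (1396/25)·f/(1−f) ≈ 87.156 μg/mL.
Regimen B: f = (1/2)^(93/28) ≈ 0.1000; Cmin,ss = (540/25)·f/(1−f) ≈ 2.400 μg/mL.
Difference ≈ 87.156 − 2.400 ≈ 84.756 μg/mL.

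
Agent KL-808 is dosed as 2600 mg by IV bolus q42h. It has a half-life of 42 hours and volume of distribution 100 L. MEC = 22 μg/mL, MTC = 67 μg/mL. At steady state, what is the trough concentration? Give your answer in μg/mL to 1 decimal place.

τ = 42 h = 1 half-life, so f = (1/2)^1 = 0.5.
At steady state, R = 1/(1 − 0.5) = 2/1.
Single-dose peak C₀ = D/Vd = 2600/100 = 26 μg/mL.
Steady-state peak Cmax,ss = C₀·R = 26 × 2/1 ≈ 52.000 μg/mL.
Steady-state trough Cmin,ss = Cmax,ss·f ≈ 52.000 × 0.5 ≈ 26.000 μg/mL.
Trough 26.0 μg/mL vs MEC 22 μg/mL: adequate.

26.0 μg/mL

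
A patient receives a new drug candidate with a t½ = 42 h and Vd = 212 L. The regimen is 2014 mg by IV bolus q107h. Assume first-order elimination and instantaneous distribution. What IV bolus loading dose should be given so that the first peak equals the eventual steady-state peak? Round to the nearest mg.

f = (1/2)^(107/42) ≈ 0.171037; accumulation ratio R = 1/(1−f) ≈ 1.20633.
Loading dose to hit Cmax,ss on first dose: D_load = D_maint·R ≈ 2014 × 1.20633 ≈ 2429.55 mg.

2430 mg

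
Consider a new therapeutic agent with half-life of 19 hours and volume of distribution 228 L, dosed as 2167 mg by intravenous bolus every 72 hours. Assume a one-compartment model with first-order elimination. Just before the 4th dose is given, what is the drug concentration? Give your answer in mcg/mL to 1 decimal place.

f = (1/2)^(τ/t½) = (1/2)^(72/19) ≈ 0.0723.
C₀ = D/Vd = 2167/228 ≈ 9.504 mcg/mL.
Before the 4th dose, 3 doses have been given. Superposition: Cmin = C₀·(f + f² + … + f^3).
≈ 9.504 × (0.0723 + 0.0052 + 0.0004) ≈ 9.504 × 0.0779 ≈ 0.740 mcg/mL.

0.7 mcg/mL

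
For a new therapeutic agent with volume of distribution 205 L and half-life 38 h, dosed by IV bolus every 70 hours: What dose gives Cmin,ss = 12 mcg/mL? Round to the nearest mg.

τ/t½ = 70/38 ≈ 1.8421, so f = (1/2)^(70/38) ≈ 0.278914.
Cmin,ss = (D/Vd)·f/(1−f), so D = Cmin,ss·Vd·(1−f)/f.
D = 12 × 205 × (1−f)/f ≈ 12 × 205 × 2.58533 ≈ 6359.91 mg.

6360 mg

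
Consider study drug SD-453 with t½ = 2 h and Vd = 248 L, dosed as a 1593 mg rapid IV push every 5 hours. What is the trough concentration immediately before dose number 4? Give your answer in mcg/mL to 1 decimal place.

1.4 mcg/mL

f = (1/2)^(τ/t½) = (1/2)^(5/2) ≈ 0.1768.
C₀ = D/Vd = 1593/248 ≈ 6.423 mcg/mL.
Before the 4th dose, 3 doses have been given. Superposition: Cmin = C₀·(f + f² + … + f^3).
≈ 6.423 × (0.1768 + 0.0313 + 0.0055) ≈ 6.423 × 0.2136 ≈ 1.372 mcg/mL.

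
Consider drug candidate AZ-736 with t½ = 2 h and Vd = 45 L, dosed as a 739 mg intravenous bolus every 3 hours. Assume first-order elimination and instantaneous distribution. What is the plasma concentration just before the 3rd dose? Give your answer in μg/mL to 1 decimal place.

7.9 μg/mL

f = (1/2)^(τ/t½) = (1/2)^(3/2) ≈ 0.3536.
C₀ = D/Vd = 739/45 ≈ 16.422 μg/mL.
Before the 3rd dose, 2 doses have been given. Superposition: Cmin = C₀·(f + f²).
≈ 16.422 × (0.3536 + 0.1250) ≈ 16.422 × 0.4786 ≈ 7.860 μg/mL.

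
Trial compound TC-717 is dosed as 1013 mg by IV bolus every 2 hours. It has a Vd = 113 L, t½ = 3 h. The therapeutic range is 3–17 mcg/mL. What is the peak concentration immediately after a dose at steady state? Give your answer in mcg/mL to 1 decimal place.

Over one 2-h interval, 2/3 ≈ 0.66667 half-lives elapse, leaving f ≈ 0.6300 of each dose.
At steady state, accumulation factor R = 1/(1 − e^(−kτ)) ≈ 2.7027.
Each bolus raises the concentration by D/Vd = 1013/113 ≈ 8.965 mcg/mL.
Cmax,ss = C₀/(1 − f) ≈ 8.965/0.3700 ≈ 24.230 mcg/mL.
Peak 24.2 mcg/mL vs MTC 17 mcg/mL: exceeds toxic threshold.

24.2 mcg/mL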